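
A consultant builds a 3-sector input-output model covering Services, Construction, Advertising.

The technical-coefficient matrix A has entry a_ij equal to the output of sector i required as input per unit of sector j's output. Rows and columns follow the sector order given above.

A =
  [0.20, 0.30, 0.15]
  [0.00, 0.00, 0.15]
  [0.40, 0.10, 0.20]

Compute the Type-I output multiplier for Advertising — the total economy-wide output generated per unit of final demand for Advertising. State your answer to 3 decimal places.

I − A =
  [   0.80    -0.30    -0.15]
  [   0.00     1.00    -0.15]
  [  -0.40    -0.10     0.80]
Cofactors of I−A, C_ij = (−1)^(i+j)·(minor ij) (rows/columns in the sector order above):
  C_11 = (1.00)(0.80) − (-0.15)(-0.10) = 0.7850
  C_12 = −[(0.00)(0.80) − (-0.15)(-0.40)] = 0.0600
  C_13 = (0.00)(-0.10) − (1.00)(-0.40) = 0.4000
  C_21 = −[(-0.30)(0.80) − (-0.15)(-0.10)] = 0.2550
  C_22 = (0.80)(0.80) − (-0.15)(-0.40) = 0.5800
  C_23 = −[(0.80)(-0.10) − (-0.30)(-0.40)] = 0.2000
  C_31 = (-0.30)(-0.15) − (-0.15)(1.00) = 0.1950
  C_32 = −[(0.80)(-0.15) − (-0.15)(0.00)] = 0.1200
  C_33 = (0.80)(1.00) − (-0.30)(0.00) = 0.8000
det(I−A) = Σ_j (I−A)_1j·C_1j = (0.80)(0.7850) + (-0.30)(0.0600) + (-0.15)(0.4000) = 0.5500
adj(I−A) = Cᵀ =
  [ 0.7850   0.2550   0.1950]
  [ 0.0600   0.5800   0.1200]
  [ 0.4000   0.2000   0.8000]
(I − A)⁻¹ = adj(I−A) / det(I−A) ≈
  [   1.4273     0.4636     0.3545]
  [   0.1091     1.0545     0.2182]
  [   0.7273     0.3636     1.4545]
The output multiplier for sector j is the column-j sum of the Leontief inverse (I − A)⁻¹ = adj(I−A) / det(I−A).
Column A of adj(I−A): (0.1950, 0.1200, 0.8000); det(I−A) = 0.5500.
m_A = (0.1950 + 0.1200 + 0.8000) / 0.5500 = 1.115 / 0.5500 ≈ 2.027.

m_A = 2.027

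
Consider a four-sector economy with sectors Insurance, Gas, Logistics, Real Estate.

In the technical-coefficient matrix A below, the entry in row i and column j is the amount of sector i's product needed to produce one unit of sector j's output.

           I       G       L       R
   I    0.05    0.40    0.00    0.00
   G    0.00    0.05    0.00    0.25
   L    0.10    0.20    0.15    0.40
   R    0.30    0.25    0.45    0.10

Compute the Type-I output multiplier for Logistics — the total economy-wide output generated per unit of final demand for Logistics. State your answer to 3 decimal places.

m_L = 3.006

I − A =
  [   0.95    -0.40     0.00     0.00]
  [   0.00     0.95     0.00    -0.25]
  [  -0.10    -0.20     0.85    -0.40]
  [  -0.30    -0.25    -0.45     0.90]
Compute the cofactors C_ij = (−1)^(i+j)·(3×3 minor ij) of I−A; the adjugate is their transpose:
adj(I−A) = Cᵀ =
  [ 0.480125   0.234000   0.045000   0.085000]
  [ 0.075000   0.555750   0.106875   0.201875]
  [ 0.208250   0.350000   0.722875   0.418500]
  [ 0.285000   0.407375   0.406125   0.767125]
det(I−A) = Σ_j (I−A)_1j·C_1j = (0.95)(0.480125) + (-0.40)(0.075000) + (0.00)(0.208250) + (0.00)(0.285000) = 0.42611875
(I − A)⁻¹ = adj(I−A) / det(I−A) ≈
  [   1.1267     0.5491     0.1056     0.1995]
  [   0.1760     1.3042     0.2508     0.4738]
  [   0.4887     0.8214     1.6964     0.9821]
  [   0.6688     0.9560     0.9531     1.8003]
The output multiplier for sector j is the column-j sum of the Leontief inverse (I − A)⁻¹ = adj(I−A) / det(I−A).
Column L of adj(I−A): (0.045000, 0.106875, 0.722875, 0.406125); det(I−A) = 0.42611875.
m_L = (0.045000 + 0.106875 + 0.722875 + 0.406125) / 0.42611875 = 1.280875 / 0.42611875 ≈ 3.006.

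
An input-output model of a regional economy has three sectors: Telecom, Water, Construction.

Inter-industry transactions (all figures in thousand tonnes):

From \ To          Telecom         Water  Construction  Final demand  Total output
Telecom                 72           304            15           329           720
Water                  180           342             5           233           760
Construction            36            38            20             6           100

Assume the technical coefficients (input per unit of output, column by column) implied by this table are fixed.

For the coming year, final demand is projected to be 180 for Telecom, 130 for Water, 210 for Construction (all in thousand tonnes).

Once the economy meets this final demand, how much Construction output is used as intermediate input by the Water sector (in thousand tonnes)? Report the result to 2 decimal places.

Technical coefficients a_ij = z_ij / X_j:
  a_11 = 72/720 = 0.10, a_21 = 180/720 = 0.25, a_31 = 36/720 = 0.05
  a_12 = 304/760 = 0.40, a_22 = 342/760 = 0.45, a_32 = 38/760 = 0.05
  a_13 = 15/100 = 0.15, a_23 = 5/100 = 0.05, a_33 = 20/100 = 0.20
I − A =
  [   0.90    -0.40    -0.15]
  [  -0.25     0.55    -0.05]
  [  -0.05    -0.05     0.80]
Cofactors of I−A, C_ij = (−1)^(i+j)·(minor ij) (rows/columns in the sector order above):
  C_11 = (0.55)(0.80) − (-0.05)(-0.05) = 0.4375
  C_12 = −[(-0.25)(0.80) − (-0.05)(-0.05)] = 0.2025
  C_13 = (-0.25)(-0.05) − (0.55)(-0.05) = 0.0400
  C_21 = −[(-0.40)(0.80) − (-0.15)(-0.05)] = 0.3275
  C_22 = (0.90)(0.80) − (-0.15)(-0.05) = 0.7125
  C_23 = −[(0.90)(-0.05) − (-0.40)(-0.05)] = 0.0650
  C_31 = (-0.40)(-0.05) − (-0.15)(0.55) = 0.1025
  C_32 = −[(0.90)(-0.05) − (-0.15)(-0.25)] = 0.0825
  C_33 = (0.90)(0.55) − (-0.40)(-0.25) = 0.3950
det(I−A) = Σ_j (I−A)_1j·C_1j = (0.90)(0.4375) + (-0.40)(0.2025) + (-0.15)(0.0400) = 0.30675
adj(I−A) = Cᵀ =
  [ 0.4375   0.3275   0.1025]
  [ 0.2025   0.7125   0.0825]
  [ 0.0400   0.0650   0.3950]
(I − A)⁻¹ = adj(I−A) / det(I−A) ≈
  [   1.4262     1.0676     0.3341]
  [   0.6601     2.3227     0.2689]
  [   0.1304     0.2119     1.2877]
First solve x = (I − A)⁻¹ d = adj(I−A)·d / det(I−A); in particular x_2 = (0.2025·180 + 0.7125·130 + 0.0825·210) / 0.30675 = 146.40 / 0.30675 ≈ 477.2616.
Intermediate flow from 3 to 2: z_32 = a_32 · x_2 = 0.05 × 146.40 / 0.30675 = 7.32 / 0.30675 ≈ 23.86.

z_32 = 23.86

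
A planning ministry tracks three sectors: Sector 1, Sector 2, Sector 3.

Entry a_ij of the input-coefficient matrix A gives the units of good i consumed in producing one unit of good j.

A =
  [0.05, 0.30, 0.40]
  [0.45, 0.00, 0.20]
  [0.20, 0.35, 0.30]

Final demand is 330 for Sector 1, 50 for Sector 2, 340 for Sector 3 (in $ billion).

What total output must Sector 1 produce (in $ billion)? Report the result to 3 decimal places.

I − A =
  [   0.95    -0.30    -0.40]
  [  -0.45     1.00    -0.20]
  [  -0.20    -0.35     0.70]
Cofactors of I−A, C_ij = (−1)^(i+j)·(minor ij) (rows/columns in the sector order above):
  C_11 = (1.00)(0.70) − (-0.20)(-0.35) = 0.6300
  C_12 = −[(-0.45)(0.70) − (-0.20)(-0.20)] = 0.3550
  C_13 = (-0.45)(-0.35) − (1.00)(-0.20) = 0.3575
  C_21 = −[(-0.30)(0.70) − (-0.40)(-0.35)] = 0.3500
  C_22 = (0.95)(0.70) − (-0.40)(-0.20) = 0.5850
  C_23 = −[(0.95)(-0.35) − (-0.30)(-0.20)] = 0.3925
  C_31 = (-0.30)(-0.20) − (-0.40)(1.00) = 0.4600
  C_32 = −[(0.95)(-0.20) − (-0.40)(-0.45)] = 0.3700
  C_33 = (0.95)(1.00) − (-0.30)(-0.45) = 0.8150
det(I−A) = Σ_j (I−A)_1j·C_1j = (0.95)(0.6300) + (-0.30)(0.3550) + (-0.40)(0.3575) = 0.3490
adj(I−A) = Cᵀ =
  [ 0.6300   0.3500   0.4600]
  [ 0.3550   0.5850   0.3700]
  [ 0.3575   0.3925   0.8150]
(I − A)⁻¹ = adj(I−A) / det(I−A) ≈
  [   1.8052     1.0029     1.3181]
  [   1.0172     1.6762     1.0602]
  [   1.0244     1.1246     2.3352]
x = (I − A)⁻¹ d = adj(I−A)·d / det(I−A), with det(I−A) = 0.3490:
  x_1 = (0.6300·330 + 0.3500·50 + 0.4600·340) / 0.3490 = 381.80 / 0.3490 ≈ 1093.983
  x_2 = (0.3550·330 + 0.5850·50 + 0.3700·340) / 0.3490 = 272.20 / 0.3490 ≈ 779.943
  x_3 = (0.3575·330 + 0.3925·50 + 0.8150·340) / 0.3490 = 414.70 / 0.3490 ≈ 1188.252

x_1 = 1093.983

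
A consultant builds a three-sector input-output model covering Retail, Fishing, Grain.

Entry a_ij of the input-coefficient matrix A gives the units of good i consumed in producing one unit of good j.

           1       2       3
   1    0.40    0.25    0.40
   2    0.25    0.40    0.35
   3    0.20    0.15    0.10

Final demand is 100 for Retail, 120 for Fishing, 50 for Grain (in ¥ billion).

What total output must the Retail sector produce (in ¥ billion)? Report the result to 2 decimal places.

x_1 = 637.72

I − A =
  [   0.60    -0.25    -0.40]
  [  -0.25     0.60    -0.35]
  [  -0.20    -0.15     0.90]
Cofactors of I−A, C_ij = (−1)^(i+j)·(minor ij) (rows/columns in the sector order above):
  C_11 = (0.60)(0.90) − (-0.35)(-0.15) = 0.4875
  C_12 = −[(-0.25)(0.90) − (-0.35)(-0.20)] = 0.2950
  C_13 = (-0.25)(-0.15) − (0.60)(-0.20) = 0.1575
  C_21 = −[(-0.25)(0.90) − (-0.40)(-0.15)] = 0.2850
  C_22 = (0.60)(0.90) − (-0.40)(-0.20) = 0.4600
  C_23 = −[(0.60)(-0.15) − (-0.25)(-0.20)] = 0.1400
  C_31 = (-0.25)(-0.35) − (-0.40)(0.60) = 0.3275
  C_32 = −[(0.60)(-0.35) − (-0.40)(-0.25)] = 0.3100
  C_33 = (0.60)(0.60) − (-0.25)(-0.25) = 0.2975
det(I−A) = Σ_j (I−A)_1j·C_1j = (0.60)(0.4875) + (-0.25)(0.2950) + (-0.40)(0.1575) = 0.15575
adj(I−A) = Cᵀ =
  [ 0.4875   0.2850   0.3275]
  [ 0.2950   0.4600   0.3100]
  [ 0.1575   0.1400   0.2975]
(I − A)⁻¹ = adj(I−A) / det(I−A) ≈
  [   3.1300     1.8299     2.1027]
  [   1.8941     2.9535     1.9904]
  [   1.0112     0.8989     1.9101]
x = (I − A)⁻¹ d = adj(I−A)·d / det(I−A), with det(I−A) = 0.15575:
  x_1 = (0.4875·100 + 0.2850·120 + 0.3275·50) / 0.15575 = 99.325 / 0.15575 ≈ 637.72
  x_2 = (0.2950·100 + 0.4600·120 + 0.3100·50) / 0.15575 = 100.20 / 0.15575 ≈ 643.34
  x_3 = (0.1575·100 + 0.1400·120 + 0.2975·50) / 0.15575 = 47.425 / 0.15575 ≈ 304.49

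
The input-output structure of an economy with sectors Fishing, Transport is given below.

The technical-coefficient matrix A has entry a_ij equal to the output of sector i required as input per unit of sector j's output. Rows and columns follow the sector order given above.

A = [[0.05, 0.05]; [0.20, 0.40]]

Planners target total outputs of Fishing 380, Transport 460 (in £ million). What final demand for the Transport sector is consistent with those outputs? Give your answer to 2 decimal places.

I − A =
  [   0.95    -0.05]
  [  -0.20     0.60]
d = (I − A) x:
  d_F = (+0.95)·380 + (-0.05)·460 = 338.00
  d_T = (-0.20)·380 + (+0.60)·460 = 200.00

d_T = 200.00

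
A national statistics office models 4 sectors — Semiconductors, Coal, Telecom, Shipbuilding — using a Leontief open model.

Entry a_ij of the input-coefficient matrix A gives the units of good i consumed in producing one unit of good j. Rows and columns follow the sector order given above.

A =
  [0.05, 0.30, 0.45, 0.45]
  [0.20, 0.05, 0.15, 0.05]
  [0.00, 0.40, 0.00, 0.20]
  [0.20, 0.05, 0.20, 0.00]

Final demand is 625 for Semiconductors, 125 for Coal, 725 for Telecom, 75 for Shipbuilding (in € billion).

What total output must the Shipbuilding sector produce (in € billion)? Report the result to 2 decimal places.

x_4 = 693.23

I − A =
  [   0.95    -0.30    -0.45    -0.45]
  [  -0.20     0.95    -0.15    -0.05]
  [   0.00    -0.40     1.00    -0.20]
  [  -0.20    -0.05    -0.20     1.00]
Compute the cofactors C_ij = (−1)^(i+j)·(3×3 minor ij) of I−A; the adjugate is their transpose:
adj(I−A) = Cᵀ =
  [ 0.844000   0.531000   0.563250   0.519000]
  [ 0.208000   0.804000   0.251000   0.184000]
  [ 0.124000   0.365500   0.747125   0.223500]
  [ 0.204000   0.219500   0.274625   0.749500]
det(I−A) = Σ_j (I−A)_1j·C_1j = (0.95)(0.844000) + (-0.30)(0.208000) + (-0.45)(0.124000) + (-0.45)(0.204000) = 0.5918
(I − A)⁻¹ = adj(I−A) / det(I−A) ≈
  [   1.4262     0.8973     0.9518     0.8770]
  [   0.3515     1.3586     0.4241     0.3109]
  [   0.2095     0.6176     1.2625     0.3777]
  [   0.3447     0.3709     0.4641     1.2665]
x = (I − A)⁻¹ d = adj(I−A)·d / det(I−A), with det(I−A) = 0.5918:
  x_1 = (0.844000·625 + 0.531000·125 + 0.563250·725 + 0.519000·75) / 0.5918 = 1041.15625 / 0.5918 ≈ 1759.30
  x_2 = (0.208000·625 + 0.804000·125 + 0.251000·725 + 0.184000·75) / 0.5918 = 426.275 / 0.5918 ≈ 720.30
  x_3 = (0.124000·625 + 0.365500·125 + 0.747125·725 + 0.223500·75) / 0.5918 = 681.615625 / 0.5918 ≈ 1151.77
  x_4 = (0.204000·625 + 0.219500·125 + 0.274625·725 + 0.749500·75) / 0.5918 = 410.253125 / 0.5918 ≈ 693.23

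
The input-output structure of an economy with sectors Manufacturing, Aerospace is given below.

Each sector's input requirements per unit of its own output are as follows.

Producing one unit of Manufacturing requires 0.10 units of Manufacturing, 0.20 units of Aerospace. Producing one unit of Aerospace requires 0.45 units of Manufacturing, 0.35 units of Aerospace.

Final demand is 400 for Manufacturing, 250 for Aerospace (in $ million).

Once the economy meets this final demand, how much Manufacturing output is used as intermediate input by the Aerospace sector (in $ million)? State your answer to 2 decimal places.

I − A =
  [   0.90    -0.45]
  [  -0.20     0.65]
det(I−A) = (0.90)(0.65) − (-0.45)(-0.20) = 0.4950
adj(I−A) = [[0.65, 0.45], [0.20, 0.90]]
(I − A)⁻¹ = adj(I−A) / det(I−A) ≈
  [   1.3131     0.9091]
  [   0.4040     1.8182]
First solve x = (I − A)⁻¹ d = adj(I−A)·d / det(I−A); in particular x_2 = (0.20·400 + 0.90·250) / 0.4950 = 305.00 / 0.4950 ≈ 616.1616.
Intermediate flow from 1 to 2: z_12 = a_12 · x_2 = 0.45 × 305.00 / 0.4950 = 137.25 / 0.4950 ≈ 277.27.

z_12 = 277.27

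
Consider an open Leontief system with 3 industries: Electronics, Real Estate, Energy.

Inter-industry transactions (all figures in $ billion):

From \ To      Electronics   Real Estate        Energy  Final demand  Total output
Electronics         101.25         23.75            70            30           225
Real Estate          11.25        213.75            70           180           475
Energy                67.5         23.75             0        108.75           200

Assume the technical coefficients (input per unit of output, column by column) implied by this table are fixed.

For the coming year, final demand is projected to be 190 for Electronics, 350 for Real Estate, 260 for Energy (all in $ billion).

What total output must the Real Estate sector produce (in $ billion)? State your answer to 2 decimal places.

Technical coefficients a_ij = z_ij / X_j:
  a_11 = 101.25/225 = 0.45, a_21 = 11.25/225 = 0.05, a_31 = 67.5/225 = 0.30
  a_12 = 23.75/475 = 0.05, a_22 = 213.75/475 = 0.45, a_32 = 23.75/475 = 0.05
  a_13 = 70/200 = 0.35, a_23 = 70/200 = 0.35, a_33 = 0/200 = 0.00
I − A =
  [   0.55    -0.05    -0.35]
  [  -0.05     0.55    -0.35]
  [  -0.30    -0.05     1.00]
Cofactors of I−A, C_ij = (−1)^(i+j)·(minor ij) (rows/columns in the sector order above):
  C_11 = (0.55)(1.00) − (-0.35)(-0.05) = 0.5325
  C_12 = −[(-0.05)(1.00) − (-0.35)(-0.30)] = 0.1550
  C_13 = (-0.05)(-0.05) − (0.55)(-0.30) = 0.1675
  C_21 = −[(-0.05)(1.00) − (-0.35)(-0.05)] = 0.0675
  C_22 = (0.55)(1.00) − (-0.35)(-0.30) = 0.4450
  C_23 = −[(0.55)(-0.05) − (-0.05)(-0.30)] = 0.0425
  C_31 = (-0.05)(-0.35) − (-0.35)(0.55) = 0.2100
  C_32 = −[(0.55)(-0.35) − (-0.35)(-0.05)] = 0.2100
  C_33 = (0.55)(0.55) − (-0.05)(-0.05) = 0.3000
det(I−A) = Σ_j (I−A)_1j·C_1j = (0.55)(0.5325) + (-0.05)(0.1550) + (-0.35)(0.1675) = 0.2265
adj(I−A) = Cᵀ =
  [ 0.5325   0.0675   0.2100]
  [ 0.1550   0.4450   0.2100]
  [ 0.1675   0.0425   0.3000]
(I − A)⁻¹ = adj(I−A) / det(I−A) ≈
  [   2.3510     0.2980     0.9272]
  [   0.6843     1.9647     0.9272]
  [   0.7395     0.1876     1.3245]
x = (I − A)⁻¹ d = adj(I−A)·d / det(I−A), with det(I−A) = 0.2265:
  x_1 = (0.5325·190 + 0.0675·350 + 0.2100·260) / 0.2265 = 179.40 / 0.2265 ≈ 792.05
  x_2 = (0.1550·190 + 0.4450·350 + 0.2100·260) / 0.2265 = 239.80 / 0.2265 ≈ 1058.72
  x_3 = (0.1675·190 + 0.0425·350 + 0.3000·260) / 0.2265 = 124.70 / 0.2265 ≈ 550.55

x_2 = 1058.72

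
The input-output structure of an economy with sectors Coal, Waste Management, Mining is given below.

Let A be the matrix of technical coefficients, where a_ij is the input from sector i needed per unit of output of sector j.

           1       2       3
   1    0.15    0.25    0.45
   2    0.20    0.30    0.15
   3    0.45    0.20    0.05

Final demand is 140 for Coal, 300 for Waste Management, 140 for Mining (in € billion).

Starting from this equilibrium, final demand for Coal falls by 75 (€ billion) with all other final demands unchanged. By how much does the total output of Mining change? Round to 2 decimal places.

Δx_3 = -84.36

I − A =
  [   0.85    -0.25    -0.45]
  [  -0.20     0.70    -0.15]
  [  -0.45    -0.20     0.95]
Cofactors of I−A, C_ij = (−1)^(i+j)·(minor ij) (rows/columns in the sector order above):
  C_11 = (0.70)(0.95) − (-0.15)(-0.20) = 0.6350
  C_12 = −[(-0.20)(0.95) − (-0.15)(-0.45)] = 0.2575
  C_13 = (-0.20)(-0.20) − (0.70)(-0.45) = 0.3550
  C_21 = −[(-0.25)(0.95) − (-0.45)(-0.20)] = 0.3275
  C_22 = (0.85)(0.95) − (-0.45)(-0.45) = 0.6050
  C_23 = −[(0.85)(-0.20) − (-0.25)(-0.45)] = 0.2825
  C_31 = (-0.25)(-0.15) − (-0.45)(0.70) = 0.3525
  C_32 = −[(0.85)(-0.15) − (-0.45)(-0.20)] = 0.2175
  C_33 = (0.85)(0.70) − (-0.25)(-0.20) = 0.5450
det(I−A) = Σ_j (I−A)_1j·C_1j = (0.85)(0.6350) + (-0.25)(0.2575) + (-0.45)(0.3550) = 0.315625
adj(I−A) = Cᵀ =
  [ 0.6350   0.3275   0.3525]
  [ 0.2575   0.6050   0.2175]
  [ 0.3550   0.2825   0.5450]
(I − A)⁻¹ = adj(I−A) / det(I−A) ≈
  [   2.0119     1.0376     1.1168]
  [   0.8158     1.9168     0.6891]
  [   1.1248     0.8950     1.7267]
Δx = (I − A)⁻¹ Δd with Δd having -75 in the Coal component and 0 elsewhere.
So Δx_3 = L_31 · (-75), where L_31 = adj(I−A)_31 / det(I−A) = 0.3550 / 0.315625.
Δx_3 = 0.3550 × (-75) / 0.315625 = -26.625 / 0.315625 ≈ -84.36.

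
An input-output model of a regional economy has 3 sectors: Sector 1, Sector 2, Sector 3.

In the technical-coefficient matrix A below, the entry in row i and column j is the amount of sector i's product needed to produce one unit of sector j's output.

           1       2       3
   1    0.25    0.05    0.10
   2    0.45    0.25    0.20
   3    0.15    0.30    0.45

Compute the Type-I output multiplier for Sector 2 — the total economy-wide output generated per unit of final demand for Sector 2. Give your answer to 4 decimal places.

m_2 = 3.0454

I − A =
  [   0.75    -0.05    -0.10]
  [  -0.45     0.75    -0.20]
  [  -0.15    -0.30     0.55]
Cofactors of I−A, C_ij = (−1)^(i+j)·(minor ij) (rows/columns in the sector order above):
  C_11 = (0.75)(0.55) − (-0.20)(-0.30) = 0.3525
  C_12 = −[(-0.45)(0.55) − (-0.20)(-0.15)] = 0.2775
  C_13 = (-0.45)(-0.30) − (0.75)(-0.15) = 0.2475
  C_21 = −[(-0.05)(0.55) − (-0.10)(-0.30)] = 0.0575
  C_22 = (0.75)(0.55) − (-0.10)(-0.15) = 0.3975
  C_23 = −[(0.75)(-0.30) − (-0.05)(-0.15)] = 0.2325
  C_31 = (-0.05)(-0.20) − (-0.10)(0.75) = 0.0850
  C_32 = −[(0.75)(-0.20) − (-0.10)(-0.45)] = 0.1950
  C_33 = (0.75)(0.75) − (-0.05)(-0.45) = 0.5400
det(I−A) = Σ_j (I−A)_1j·C_1j = (0.75)(0.3525) + (-0.05)(0.2775) + (-0.10)(0.2475) = 0.22575
adj(I−A) = Cᵀ =
  [ 0.3525   0.0575   0.0850]
  [ 0.2775   0.3975   0.1950]
  [ 0.2475   0.2325   0.5400]
(I − A)⁻¹ = adj(I−A) / det(I−A) ≈
  [   1.56146     0.25471     0.37652]
  [   1.22924     1.76080     0.86379]
  [   1.09635     1.02990     2.39203]
The output multiplier for sector j is the column-j sum of the Leontief inverse (I − A)⁻¹ = adj(I−A) / det(I−A).
Column 2 of adj(I−A): (0.0575, 0.3975, 0.2325); det(I−A) = 0.22575.
m_2 = (0.0575 + 0.3975 + 0.2325) / 0.22575 = 0.6875 / 0.22575 ≈ 3.0454.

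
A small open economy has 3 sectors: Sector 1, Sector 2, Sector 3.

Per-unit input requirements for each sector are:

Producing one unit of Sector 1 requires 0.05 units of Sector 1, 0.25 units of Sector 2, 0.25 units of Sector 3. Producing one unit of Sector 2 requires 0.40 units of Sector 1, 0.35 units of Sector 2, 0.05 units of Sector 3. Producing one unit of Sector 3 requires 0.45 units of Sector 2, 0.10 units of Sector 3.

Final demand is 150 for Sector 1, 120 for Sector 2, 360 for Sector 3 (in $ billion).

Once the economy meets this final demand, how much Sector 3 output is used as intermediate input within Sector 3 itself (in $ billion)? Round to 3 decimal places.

z_33 = 57.653

I − A =
  [   0.95    -0.40     0.00]
  [  -0.25     0.65    -0.45]
  [  -0.25    -0.05     0.90]
Cofactors of I−A, C_ij = (−1)^(i+j)·(minor ij) (rows/columns in the sector order above):
  C_11 = (0.65)(0.90) − (-0.45)(-0.05) = 0.5625
  C_12 = −[(-0.25)(0.90) − (-0.45)(-0.25)] = 0.3375
  C_13 = (-0.25)(-0.05) − (0.65)(-0.25) = 0.1750
  C_21 = −[(-0.40)(0.90) − (0.00)(-0.05)] = 0.3600
  C_22 = (0.95)(0.90) − (0.00)(-0.25) = 0.8550
  C_23 = −[(0.95)(-0.05) − (-0.40)(-0.25)] = 0.1475
  C_31 = (-0.40)(-0.45) − (0.00)(0.65) = 0.1800
  C_32 = −[(0.95)(-0.45) − (0.00)(-0.25)] = 0.4275
  C_33 = (0.95)(0.65) − (-0.40)(-0.25) = 0.5175
det(I−A) = Σ_j (I−A)_1j·C_1j = (0.95)(0.5625) + (-0.40)(0.3375) + (0.00)(0.1750) = 0.399375
adj(I−A) = Cᵀ =
  [ 0.5625   0.3600   0.1800]
  [ 0.3375   0.8550   0.4275]
  [ 0.1750   0.1475   0.5175]
(I − A)⁻¹ = adj(I−A) / det(I−A) ≈
  [   1.4085     0.9014     0.4507]
  [   0.8451     2.1408     1.0704]
  [   0.4382     0.3693     1.2958]
First solve x = (I − A)⁻¹ d = adj(I−A)·d / det(I−A); in particular x_3 = (0.1750·150 + 0.1475·120 + 0.5175·360) / 0.399375 = 230.25 / 0.399375 ≈ 576.52582.
Intermediate flow from 3 to 3: z_33 = a_33 · x_3 = 0.10 × 230.25 / 0.399375 = 23.025 / 0.399375 ≈ 57.653.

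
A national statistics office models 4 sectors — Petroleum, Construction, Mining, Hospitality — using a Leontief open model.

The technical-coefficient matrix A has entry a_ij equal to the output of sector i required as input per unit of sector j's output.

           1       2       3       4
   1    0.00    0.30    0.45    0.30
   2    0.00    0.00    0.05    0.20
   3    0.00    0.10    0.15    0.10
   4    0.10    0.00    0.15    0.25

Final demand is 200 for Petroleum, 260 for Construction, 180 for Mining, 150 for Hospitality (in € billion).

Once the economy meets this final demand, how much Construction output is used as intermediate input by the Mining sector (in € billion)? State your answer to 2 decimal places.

I − A =
  [   1.00    -0.30    -0.45    -0.30]
  [   0.00     1.00    -0.05    -0.20]
  [   0.00    -0.10     0.85    -0.10]
  [  -0.10     0.00    -0.15     0.75]
Compute the cofactors C_ij = (−1)^(i+j)·(3×3 minor ij) of I−A; the adjugate is their transpose:
adj(I−A) = Cᵀ =
  [ 0.61575   0.22500   0.40275   0.36000]
  [ 0.01750   0.59250   0.07500   0.17500]
  [ 0.01200   0.07500   0.71400   0.12000]
  [ 0.08450   0.04500   0.19650   0.84500]
det(I−A) = Σ_j (I−A)_1j·C_1j = (1.00)(0.61575) + (-0.30)(0.01750) + (-0.45)(0.01200) + (-0.30)(0.08450) = 0.57975
(I − A)⁻¹ = adj(I−A) / det(I−A) ≈
  [   1.0621     0.3881     0.6947     0.6210]
  [   0.0302     1.0220     0.1294     0.3019]
  [   0.0207     0.1294     1.2316     0.2070]
  [   0.1458     0.0776     0.3389     1.4575]
First solve x = (I − A)⁻¹ d = adj(I−A)·d / det(I−A); in particular x_3 = (0.01200·200 + 0.07500·260 + 0.71400·180 + 0.12000·150) / 0.57975 = 168.42 / 0.57975 ≈ 290.5045.
Intermediate flow from 2 to 3: z_23 = a_23 · x_3 = 0.05 × 168.42 / 0.57975 = 8.421 / 0.57975 ≈ 14.53.

z_23 = 14.53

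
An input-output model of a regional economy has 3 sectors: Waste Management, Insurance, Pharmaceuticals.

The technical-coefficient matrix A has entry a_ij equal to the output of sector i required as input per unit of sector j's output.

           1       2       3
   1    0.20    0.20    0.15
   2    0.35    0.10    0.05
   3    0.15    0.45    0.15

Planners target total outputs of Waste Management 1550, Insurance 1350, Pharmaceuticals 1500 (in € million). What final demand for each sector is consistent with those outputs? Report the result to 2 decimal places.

d_1 = 745.00, d_2 = 597.50, d_3 = 435.00

I − A =
  [   0.80    -0.20    -0.15]
  [  -0.35     0.90    -0.05]
  [  -0.15    -0.45     0.85]
d = (I − A) x:
  d_1 = (+0.80)·1550 + (-0.20)·1350 + (-0.15)·1500 = 745.00
  d_2 = (-0.35)·1550 + (+0.90)·1350 + (-0.05)·1500 = 597.50
  d_3 = (-0.15)·1550 + (-0.45)·1350 + (+0.85)·1500 = 435.00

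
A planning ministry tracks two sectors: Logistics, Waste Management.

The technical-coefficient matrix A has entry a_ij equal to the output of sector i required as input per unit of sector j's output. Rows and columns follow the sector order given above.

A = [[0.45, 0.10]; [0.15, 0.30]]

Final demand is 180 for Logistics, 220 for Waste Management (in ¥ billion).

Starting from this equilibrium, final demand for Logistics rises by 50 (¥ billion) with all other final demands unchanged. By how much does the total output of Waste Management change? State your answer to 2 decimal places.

I − A =
  [   0.55    -0.10]
  [  -0.15     0.70]
det(I−A) = (0.55)(0.70) − (-0.10)(-0.15) = 0.3700
adj(I−A) = [[0.70, 0.10], [0.15, 0.55]]
(I − A)⁻¹ = adj(I−A) / det(I−A) ≈
  [   1.8919     0.2703]
  [   0.4054     1.4865]
Δx = (I − A)⁻¹ Δd with Δd having +50 in the Logistics component and 0 elsewhere.
So Δx_2 = L_21 · (+50), where L_21 = adj(I−A)_21 / det(I−A) = 0.15 / 0.3700.
Δx_2 = 0.15 × (+50) / 0.3700 = 7.50 / 0.3700 ≈ 20.27.

Δx_2 = 20.27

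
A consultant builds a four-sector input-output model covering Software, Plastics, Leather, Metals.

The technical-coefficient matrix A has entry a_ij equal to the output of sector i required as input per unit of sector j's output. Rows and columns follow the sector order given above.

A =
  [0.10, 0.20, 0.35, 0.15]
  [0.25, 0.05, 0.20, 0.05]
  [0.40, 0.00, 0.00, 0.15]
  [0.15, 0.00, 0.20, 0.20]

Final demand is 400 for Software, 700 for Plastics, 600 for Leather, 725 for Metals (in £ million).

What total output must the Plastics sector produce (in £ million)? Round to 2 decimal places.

I − A =
  [   0.90    -0.20    -0.35    -0.15]
  [  -0.25     0.95    -0.20    -0.05]
  [  -0.40     0.00     1.00    -0.15]
  [  -0.15     0.00    -0.20     0.80]
Compute the cofactors C_ij = (−1)^(i+j)·(3×3 minor ij) of I−A; the adjugate is their transpose:
adj(I−A) = Cᵀ =
  [ 0.731500   0.154000   0.328500   0.208375]
  [ 0.272500   0.538625   0.228625   0.127625]
  [ 0.325375   0.068500   0.621125   0.181750]
  [ 0.218500   0.046000   0.216875   0.656000]
det(I−A) = Σ_j (I−A)_1j·C_1j = (0.90)(0.731500) + (-0.20)(0.272500) + (-0.35)(0.325375) + (-0.15)(0.218500) = 0.45719375
(I − A)⁻¹ = adj(I−A) / det(I−A) ≈
  [   1.6000     0.3368     0.7185     0.4558]
  [   0.5960     1.1781     0.5001     0.2791]
  [   0.7117     0.1498     1.3586     0.3975]
  [   0.4779     0.1006     0.4744     1.4348]
x = (I − A)⁻¹ d = adj(I−A)·d / det(I−A), with det(I−A) = 0.45719375:
  x_1 = (0.731500·400 + 0.154000·700 + 0.328500·600 + 0.208375·725) / 0.45719375 = 748.571875 / 0.45719375 ≈ 1637.32
  x_2 = (0.272500·400 + 0.538625·700 + 0.228625·600 + 0.127625·725) / 0.45719375 = 715.740625 / 0.45719375 ≈ 1565.51
  x_3 = (0.325375·400 + 0.068500·700 + 0.621125·600 + 0.181750·725) / 0.45719375 = 682.54375 / 0.45719375 ≈ 1492.90
  x_4 = (0.218500·400 + 0.046000·700 + 0.216875·600 + 0.656000·725) / 0.45719375 = 725.325 / 0.45719375 ≈ 1586.47

x_2 = 1565.51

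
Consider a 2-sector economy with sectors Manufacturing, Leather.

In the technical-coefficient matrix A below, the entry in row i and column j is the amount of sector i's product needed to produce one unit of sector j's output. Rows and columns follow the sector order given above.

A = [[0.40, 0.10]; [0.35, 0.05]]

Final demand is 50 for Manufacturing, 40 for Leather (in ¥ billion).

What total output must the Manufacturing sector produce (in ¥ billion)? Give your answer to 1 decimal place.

I − A =
  [   0.60    -0.10]
  [  -0.35     0.95]
det(I−A) = (0.60)(0.95) − (-0.10)(-0.35) = 0.5350
adj(I−A) = [[0.95, 0.10], [0.35, 0.60]]
(I − A)⁻¹ = adj(I−A) / det(I−A) ≈
  [   1.7757     0.1869]
  [   0.6542     1.1215]
x = (I − A)⁻¹ d = adj(I−A)·d / det(I−A), with det(I−A) = 0.5350:
  x_M = (0.95·50 + 0.10·40) / 0.5350 = 51.50 / 0.5350 ≈ 96.3
  x_L = (0.35·50 + 0.60·40) / 0.5350 = 41.50 / 0.5350 ≈ 77.6

x_M = 96.3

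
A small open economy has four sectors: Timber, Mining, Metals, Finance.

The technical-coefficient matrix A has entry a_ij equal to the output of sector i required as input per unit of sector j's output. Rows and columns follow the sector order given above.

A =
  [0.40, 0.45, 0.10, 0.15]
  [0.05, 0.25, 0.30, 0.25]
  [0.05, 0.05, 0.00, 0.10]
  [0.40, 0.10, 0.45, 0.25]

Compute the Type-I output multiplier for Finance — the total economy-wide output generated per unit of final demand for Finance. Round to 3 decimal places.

I − A =
  [   0.60    -0.45    -0.10    -0.15]
  [  -0.05     0.75    -0.30    -0.25]
  [  -0.05    -0.05     1.00    -0.10]
  [  -0.40    -0.10    -0.45     0.75]
Compute the cofactors C_ij = (−1)^(i+j)·(3×3 minor ij) of I−A; the adjugate is their transpose:
adj(I−A) = Cᵀ =
  [ 0.483875   0.340375   0.260750   0.245000]
  [ 0.164125   0.351875   0.201625   0.177000]
  [ 0.064250   0.061125   0.214875   0.061875]
  [ 0.318500   0.265125   0.294875   0.407750]
det(I−A) = Σ_j (I−A)_1j·C_1j = (0.60)(0.483875) + (-0.45)(0.164125) + (-0.10)(0.064250) + (-0.15)(0.318500) = 0.16226875
(I − A)⁻¹ = adj(I−A) / det(I−A) ≈
  [   2.9819     2.0976     1.6069     1.5098]
  [   1.0114     2.1685     1.2425     1.0908]
  [   0.3959     0.3767     1.3242     0.3813]
  [   1.9628     1.6339     1.8172     2.5128]
The output multiplier for sector j is the column-j sum of the Leontief inverse (I − A)⁻¹ = adj(I−A) / det(I−A).
Column 4 of adj(I−A): (0.245000, 0.177000, 0.061875, 0.407750); det(I−A) = 0.16226875.
m_4 = (0.245000 + 0.177000 + 0.061875 + 0.407750) / 0.16226875 = 0.891625 / 0.16226875 ≈ 5.495.

m_4 = 5.495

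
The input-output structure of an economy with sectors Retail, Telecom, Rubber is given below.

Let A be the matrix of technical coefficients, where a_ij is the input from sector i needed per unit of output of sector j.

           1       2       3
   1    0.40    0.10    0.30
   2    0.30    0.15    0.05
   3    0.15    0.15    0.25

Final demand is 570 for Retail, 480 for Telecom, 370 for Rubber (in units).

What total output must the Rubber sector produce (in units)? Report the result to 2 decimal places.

x_3 = 1076.98

I − A =
  [   0.60    -0.10    -0.30]
  [  -0.30     0.85    -0.05]
  [  -0.15    -0.15     0.75]
Cofactors of I−A, C_ij = (−1)^(i+j)·(minor ij) (rows/columns in the sector order above):
  C_11 = (0.85)(0.75) − (-0.05)(-0.15) = 0.6300
  C_12 = −[(-0.30)(0.75) − (-0.05)(-0.15)] = 0.2325
  C_13 = (-0.30)(-0.15) − (0.85)(-0.15) = 0.1725
  C_21 = −[(-0.10)(0.75) − (-0.30)(-0.15)] = 0.1200
  C_22 = (0.60)(0.75) − (-0.30)(-0.15) = 0.4050
  C_23 = −[(0.60)(-0.15) − (-0.10)(-0.15)] = 0.1050
  C_31 = (-0.10)(-0.05) − (-0.30)(0.85) = 0.2600
  C_32 = −[(0.60)(-0.05) − (-0.30)(-0.30)] = 0.1200
  C_33 = (0.60)(0.85) − (-0.10)(-0.30) = 0.4800
det(I−A) = Σ_j (I−A)_1j·C_1j = (0.60)(0.6300) + (-0.10)(0.2325) + (-0.30)(0.1725) = 0.3030
adj(I−A) = Cᵀ =
  [ 0.6300   0.1200   0.2600]
  [ 0.2325   0.4050   0.1200]
  [ 0.1725   0.1050   0.4800]
(I − A)⁻¹ = adj(I−A) / det(I−A) ≈
  [   2.0792     0.3960     0.8581]
  [   0.7673     1.3366     0.3960]
  [   0.5693     0.3465     1.5842]
x = (I − A)⁻¹ d = adj(I−A)·d / det(I−A), with det(I−A) = 0.3030:
  x_1 = (0.6300·570 + 0.1200·480 + 0.2600·370) / 0.3030 = 512.90 / 0.3030 ≈ 1692.74
  x_2 = (0.2325·570 + 0.4050·480 + 0.1200·370) / 0.3030 = 371.325 / 0.3030 ≈ 1225.50
  x_3 = (0.1725·570 + 0.1050·480 + 0.4800·370) / 0.3030 = 326.325 / 0.3030 ≈ 1076.98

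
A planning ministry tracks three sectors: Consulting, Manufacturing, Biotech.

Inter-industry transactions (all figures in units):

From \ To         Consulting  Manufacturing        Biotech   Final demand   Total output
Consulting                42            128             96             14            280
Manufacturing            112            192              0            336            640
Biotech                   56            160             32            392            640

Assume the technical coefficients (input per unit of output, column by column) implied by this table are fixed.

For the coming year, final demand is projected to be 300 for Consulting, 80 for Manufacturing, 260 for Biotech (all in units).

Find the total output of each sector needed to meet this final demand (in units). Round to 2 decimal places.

Technical coefficients a_ij = z_ij / X_j:
  a_11 = 42/280 = 0.15, a_21 = 112/280 = 0.40, a_31 = 56/280 = 0.20
  a_12 = 128/640 = 0.20, a_22 = 192/640 = 0.30, a_32 = 160/640 = 0.25
  a_13 = 96/640 = 0.15, a_23 = 0/640 = 0.00, a_33 = 32/640 = 0.05
I − A =
  [   0.85    -0.20    -0.15]
  [  -0.40     0.70     0.00]
  [  -0.20    -0.25     0.95]
Cofactors of I−A, C_ij = (−1)^(i+j)·(minor ij) (rows/columns in the sector order above):
  C_11 = (0.70)(0.95) − (0.00)(-0.25) = 0.6650
  C_12 = −[(-0.40)(0.95) − (0.00)(-0.20)] = 0.3800
  C_13 = (-0.40)(-0.25) − (0.70)(-0.20) = 0.2400
  C_21 = −[(-0.20)(0.95) − (-0.15)(-0.25)] = 0.2275
  C_22 = (0.85)(0.95) − (-0.15)(-0.20) = 0.7775
  C_23 = −[(0.85)(-0.25) − (-0.20)(-0.20)] = 0.2525
  C_31 = (-0.20)(0.00) − (-0.15)(0.70) = 0.1050
  C_32 = −[(0.85)(0.00) − (-0.15)(-0.40)] = 0.0600
  C_33 = (0.85)(0.70) − (-0.20)(-0.40) = 0.5150
det(I−A) = Σ_j (I−A)_1j·C_1j = (0.85)(0.6650) + (-0.20)(0.3800) + (-0.15)(0.2400) = 0.45325
adj(I−A) = Cᵀ =
  [ 0.6650   0.2275   0.1050]
  [ 0.3800   0.7775   0.0600]
  [ 0.2400   0.2525   0.5150]
(I − A)⁻¹ = adj(I−A) / det(I−A) ≈
  [   1.4672     0.5019     0.2317]
  [   0.8384     1.7154     0.1324]
  [   0.5295     0.5571     1.1362]
x = (I − A)⁻¹ d = adj(I−A)·d / det(I−A), with det(I−A) = 0.45325:
  x_1 = (0.6650·300 + 0.2275·80 + 0.1050·260) / 0.45325 = 245.00 / 0.45325 ≈ 540.54
  x_2 = (0.3800·300 + 0.7775·80 + 0.0600·260) / 0.45325 = 191.80 / 0.45325 ≈ 423.17
  x_3 = (0.2400·300 + 0.2525·80 + 0.5150·260) / 0.45325 = 226.10 / 0.45325 ≈ 498.84

x_1 = 540.54, x_2 = 423.17, x_3 = 498.84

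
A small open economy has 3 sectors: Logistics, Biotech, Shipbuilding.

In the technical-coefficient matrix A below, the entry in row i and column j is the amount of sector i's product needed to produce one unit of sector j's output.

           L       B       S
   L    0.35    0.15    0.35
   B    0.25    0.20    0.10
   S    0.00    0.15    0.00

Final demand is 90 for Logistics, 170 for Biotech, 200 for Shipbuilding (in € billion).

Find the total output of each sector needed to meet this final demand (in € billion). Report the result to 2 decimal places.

I − A =
  [   0.65    -0.15    -0.35]
  [  -0.25     0.80    -0.10]
  [   0.00    -0.15     1.00]
Cofactors of I−A, C_ij = (−1)^(i+j)·(minor ij) (rows/columns in the sector order above):
  C_11 = (0.80)(1.00) − (-0.10)(-0.15) = 0.7850
  C_12 = −[(-0.25)(1.00) − (-0.10)(0.00)] = 0.2500
  C_13 = (-0.25)(-0.15) − (0.80)(0.00) = 0.0375
  C_21 = −[(-0.15)(1.00) − (-0.35)(-0.15)] = 0.2025
  C_22 = (0.65)(1.00) − (-0.35)(0.00) = 0.6500
  C_23 = −[(0.65)(-0.15) − (-0.15)(0.00)] = 0.0975
  C_31 = (-0.15)(-0.10) − (-0.35)(0.80) = 0.2950
  C_32 = −[(0.65)(-0.10) − (-0.35)(-0.25)] = 0.1525
  C_33 = (0.65)(0.80) − (-0.15)(-0.25) = 0.4825
det(I−A) = Σ_j (I−A)_1j·C_1j = (0.65)(0.7850) + (-0.15)(0.2500) + (-0.35)(0.0375) = 0.459625
adj(I−A) = Cᵀ =
  [ 0.7850   0.2025   0.2950]
  [ 0.2500   0.6500   0.1525]
  [ 0.0375   0.0975   0.4825]
(I − A)⁻¹ = adj(I−A) / det(I−A) ≈
  [   1.7079     0.4406     0.6418]
  [   0.5439     1.4142     0.3318]
  [   0.0816     0.2121     1.0498]
x = (I − A)⁻¹ d = adj(I−A)·d / det(I−A), with det(I−A) = 0.459625:
  x_L = (0.7850·90 + 0.2025·170 + 0.2950·200) / 0.459625 = 164.075 / 0.459625 ≈ 356.98
  x_B = (0.2500·90 + 0.6500·170 + 0.1525·200) / 0.459625 = 163.50 / 0.459625 ≈ 355.72
  x_S = (0.0375·90 + 0.0975·170 + 0.4825·200) / 0.459625 = 116.45 / 0.459625 ≈ 253.36

x_L = 356.98, x_B = 355.72, x_S = 253.36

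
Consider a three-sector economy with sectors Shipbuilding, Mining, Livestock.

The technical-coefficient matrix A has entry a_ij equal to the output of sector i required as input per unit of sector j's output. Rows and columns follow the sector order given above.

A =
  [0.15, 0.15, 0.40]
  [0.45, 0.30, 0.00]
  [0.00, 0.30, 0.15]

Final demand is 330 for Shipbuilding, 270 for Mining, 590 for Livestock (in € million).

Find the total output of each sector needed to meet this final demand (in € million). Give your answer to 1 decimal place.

I − A =
  [   0.85    -0.15    -0.40]
  [  -0.45     0.70     0.00]
  [   0.00    -0.30     0.85]
Cofactors of I−A, C_ij = (−1)^(i+j)·(minor ij) (rows/columns in the sector order above):
  C_11 = (0.70)(0.85) − (0.00)(-0.30) = 0.5950
  C_12 = −[(-0.45)(0.85) − (0.00)(0.00)] = 0.3825
  C_13 = (-0.45)(-0.30) − (0.70)(0.00) = 0.1350
  C_21 = −[(-0.15)(0.85) − (-0.40)(-0.30)] = 0.2475
  C_22 = (0.85)(0.85) − (-0.40)(0.00) = 0.7225
  C_23 = −[(0.85)(-0.30) − (-0.15)(0.00)] = 0.2550
  C_31 = (-0.15)(0.00) − (-0.40)(0.70) = 0.2800
  C_32 = −[(0.85)(0.00) − (-0.40)(-0.45)] = 0.1800
  C_33 = (0.85)(0.70) − (-0.15)(-0.45) = 0.5275
det(I−A) = Σ_j (I−A)_1j·C_1j = (0.85)(0.5950) + (-0.15)(0.3825) + (-0.40)(0.1350) = 0.394375
adj(I−A) = Cᵀ =
  [ 0.5950   0.2475   0.2800]
  [ 0.3825   0.7225   0.1800]
  [ 0.1350   0.2550   0.5275]
(I − A)⁻¹ = adj(I−A) / det(I−A) ≈
  [   1.5087     0.6276     0.7100]
  [   0.9699     1.8320     0.4564]
  [   0.3423     0.6466     1.3376]
x = (I − A)⁻¹ d = adj(I−A)·d / det(I−A), with det(I−A) = 0.394375:
  x_1 = (0.5950·330 + 0.2475·270 + 0.2800·590) / 0.394375 = 428.375 / 0.394375 ≈ 1086.2
  x_2 = (0.3825·330 + 0.7225·270 + 0.1800·590) / 0.394375 = 427.50 / 0.394375 ≈ 1084.0
  x_3 = (0.1350·330 + 0.2550·270 + 0.5275·590) / 0.394375 = 424.625 / 0.394375 ≈ 1076.7

x_1 = 1086.2, x_2 = 1084.0, x_3 = 1076.7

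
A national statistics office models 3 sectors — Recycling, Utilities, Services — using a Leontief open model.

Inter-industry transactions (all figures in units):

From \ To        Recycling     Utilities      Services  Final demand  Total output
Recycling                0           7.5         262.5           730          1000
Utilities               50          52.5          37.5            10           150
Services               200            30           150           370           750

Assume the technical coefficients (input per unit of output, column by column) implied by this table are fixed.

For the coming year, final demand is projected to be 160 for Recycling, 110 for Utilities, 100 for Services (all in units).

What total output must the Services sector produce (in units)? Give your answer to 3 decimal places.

Technical coefficients a_ij = z_ij / X_j:
  a_11 = 0/1000 = 0.00, a_21 = 50/1000 = 0.05, a_31 = 200/1000 = 0.20
  a_12 = 7.5/150 = 0.05, a_22 = 52.5/150 = 0.35, a_32 = 30/150 = 0.20
  a_13 = 262.5/750 = 0.35, a_23 = 37.5/750 = 0.05, a_33 = 150/750 = 0.20
I − A =
  [   1.00    -0.05    -0.35]
  [  -0.05     0.65    -0.05]
  [  -0.20    -0.20     0.80]
Cofactors of I−A, C_ij = (−1)^(i+j)·(minor ij) (rows/columns in the sector order above):
  C_11 = (0.65)(0.80) − (-0.05)(-0.20) = 0.5100
  C_12 = −[(-0.05)(0.80) − (-0.05)(-0.20)] = 0.0500
  C_13 = (-0.05)(-0.20) − (0.65)(-0.20) = 0.1400
  C_21 = −[(-0.05)(0.80) − (-0.35)(-0.20)] = 0.1100
  C_22 = (1.00)(0.80) − (-0.35)(-0.20) = 0.7300
  C_23 = −[(1.00)(-0.20) − (-0.05)(-0.20)] = 0.2100
  C_31 = (-0.05)(-0.05) − (-0.35)(0.65) = 0.2300
  C_32 = −[(1.00)(-0.05) − (-0.35)(-0.05)] = 0.0675
  C_33 = (1.00)(0.65) − (-0.05)(-0.05) = 0.6475
det(I−A) = Σ_j (I−A)_1j·C_1j = (1.00)(0.5100) + (-0.05)(0.0500) + (-0.35)(0.1400) = 0.4585
adj(I−A) = Cᵀ =
  [ 0.5100   0.1100   0.2300]
  [ 0.0500   0.7300   0.0675]
  [ 0.1400   0.2100   0.6475]
(I − A)⁻¹ = adj(I−A) / det(I−A) ≈
  [   1.1123     0.2399     0.5016]
  [   0.1091     1.5921     0.1472]
  [   0.3053     0.4580     1.4122]
x = (I − A)⁻¹ d = adj(I−A)·d / det(I−A), with det(I−A) = 0.4585:
  x_1 = (0.5100·160 + 0.1100·110 + 0.2300·100) / 0.4585 = 116.70 / 0.4585 ≈ 254.526
  x_2 = (0.0500·160 + 0.7300·110 + 0.0675·100) / 0.4585 = 95.05 / 0.4585 ≈ 207.306
  x_3 = (0.1400·160 + 0.2100·110 + 0.6475·100) / 0.4585 = 110.25 / 0.4585 ≈ 240.458

x_3 = 240.458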